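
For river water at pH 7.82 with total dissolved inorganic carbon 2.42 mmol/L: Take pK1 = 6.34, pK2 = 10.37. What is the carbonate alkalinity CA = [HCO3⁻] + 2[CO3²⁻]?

CA = [HCO3⁻] + 2[CO3²⁻] = (α₁ + 2α₂)·DIC
At pH 7.82: [H⁺]/K1 = 10^-1.48 = 0.033113, K2/[H⁺] = 10^-2.55 = 0.0028184
α₁ = 1/(1 + 0.033113 + 0.0028184) = 1/1.0359 = 0.9653; α₂ = α₁·K2/[H⁺] = 0.002721
α₁ + 2α₂ = 0.9708
CA = 0.9708 × 2.42 = 2.35 mmol/L

CA = 2.35 mmol/L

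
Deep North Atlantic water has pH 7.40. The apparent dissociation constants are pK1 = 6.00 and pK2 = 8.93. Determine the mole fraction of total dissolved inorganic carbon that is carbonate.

α₂ = 0.0276

α₂ = 1 / (1 + [H⁺]/K2 + [H⁺]²/(K1K2)) = 1 / (1 + 10^+1.53 + 10^+0.13)
   = 1 / (1 + 33.884 + 1.3490) = 1/36.233 = 0.02760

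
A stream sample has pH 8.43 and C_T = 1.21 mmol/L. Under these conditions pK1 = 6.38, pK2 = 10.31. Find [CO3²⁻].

[CO3²⁻] = 15.6 μmol/L

α₂ = 1 / (1 + [H⁺]/K2 + [H⁺]²/(K1K2)) = 1 / (1 + 10^+1.88 + 10^-0.17)
   = 1 / (1 + 75.858 + 0.67608) = 1/77.534 = 0.01290
[CO3²⁻] = α₂ × DIC = 0.01290 × 1.21 = 0.0156 mmol/L = 15.6 μmol/L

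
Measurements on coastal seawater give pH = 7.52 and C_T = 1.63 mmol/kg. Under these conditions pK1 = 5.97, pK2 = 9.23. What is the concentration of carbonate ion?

[CO3²⁻] = 0.0303 mmol/kg

α₂ = 1 / (1 + [H⁺]/K2 + [H⁺]²/(K1K2)) = 1 / (1 + 10^+1.71 + 10^+0.16)
   = 1 / (1 + 51.286 + 1.4454) = 1/53.732 = 0.01861
[CO3²⁻] = α₂ × DIC = 0.01861 × 1.63 = 0.0303 mmol/kg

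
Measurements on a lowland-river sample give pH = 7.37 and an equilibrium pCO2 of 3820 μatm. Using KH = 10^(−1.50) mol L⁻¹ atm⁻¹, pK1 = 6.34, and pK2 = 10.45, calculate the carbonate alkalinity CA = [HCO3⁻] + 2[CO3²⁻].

[CO2*] = KH · pCO2 = 10^(−1.50) × 3820×10^-6 = 1.208×10^-4 mol/L
α₀ = 1/(1 + K1/[H⁺] + K1K2/[H⁺]²) = 1/(1 + 10^+1.03 + 10^-2.05) = 0.08529
DIC = [CO2*]/α₀ = 1.208×10^-4 / 0.08529 = 1.416 mmol/L
CA = (α₁ + 2α₂)·DIC = (0.9139 + 2×0.0007602) × 1.416 = 1.30 mmol/L

CA = 1.30 mmol/L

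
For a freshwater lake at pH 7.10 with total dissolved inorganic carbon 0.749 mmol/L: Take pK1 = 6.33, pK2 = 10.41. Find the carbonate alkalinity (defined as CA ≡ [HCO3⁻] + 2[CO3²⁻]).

CA = [HCO3⁻] + 2[CO3²⁻] = (α₁ + 2α₂)·DIC
At pH 7.10: [H⁺]/K1 = 10^-0.77 = 0.16982, K2/[H⁺] = 10^-3.31 = 0.00048978
α₁ = 1/(1 + 0.16982 + 0.00048978) = 1/1.1703 = 0.8545; α₂ = α₁·K2/[H⁺] = 0.0004185
α₁ + 2α₂ = 0.8553
CA = 0.8553 × 0.749 = 0.641 mmol/L

CA = 0.641 mmol/L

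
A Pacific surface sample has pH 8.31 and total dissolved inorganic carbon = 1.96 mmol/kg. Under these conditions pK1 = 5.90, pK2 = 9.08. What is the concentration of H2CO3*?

[CO2*] = 6.50 μmol/kg

α₀ = 1 / (1 + K1/[H⁺] + K1K2/[H⁺]²) = 1 / (1 + 10^+2.41 + 10^+1.64)
   = 1 / (1 + 257.04 + 43.652) = 1/301.69 = 0.003315
[CO2*] = α₀ × DIC = 0.003315 × 1.96 = 0.00650 mmol/kg = 6.50 μmol/kg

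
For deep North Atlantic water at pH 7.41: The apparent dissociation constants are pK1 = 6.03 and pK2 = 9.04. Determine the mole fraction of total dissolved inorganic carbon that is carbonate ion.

α₂ = 0.0220

α₂ = 1 / (1 + [H⁺]/K2 + [H⁺]²/(K1K2)) = 1 / (1 + 10^+1.63 + 10^+0.25)
   = 1 / (1 + 42.658 + 1.7783) = 1/45.436 = 0.02201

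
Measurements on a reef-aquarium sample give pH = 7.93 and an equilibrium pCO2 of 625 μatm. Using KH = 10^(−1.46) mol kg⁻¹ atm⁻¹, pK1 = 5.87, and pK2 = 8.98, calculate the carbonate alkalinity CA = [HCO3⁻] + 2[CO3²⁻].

CA = 2.93 mmol/kg

[CO2*] = KH · pCO2 = 10^(−1.46) × 625×10^-6 = 2.167×10^-5 mol/kg
α₀ = 1/(1 + K1/[H⁺] + K1K2/[H⁺]²) = 1/(1 + 10^+2.06 + 10^+1.01) = 0.007933
DIC = [CO2*]/α₀ = 2.167×10^-5 / 0.007933 = 2.732 mmol/kg
CA = (α₁ + 2α₂)·DIC = (0.9109 + 2×0.08118) × 2.732 = 2.93 mmol/kg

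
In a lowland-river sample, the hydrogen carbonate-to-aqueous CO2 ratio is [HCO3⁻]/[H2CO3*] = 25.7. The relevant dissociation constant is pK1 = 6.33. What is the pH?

pH = 7.74

From K1 = [H⁺][HCO3⁻]/[H2CO3*]:  pH = pK1 + log₁₀([HCO3⁻]/[H2CO3*])
log₁₀(25.7) = +1.410
pH = 6.33 + (+1.410) = 7.74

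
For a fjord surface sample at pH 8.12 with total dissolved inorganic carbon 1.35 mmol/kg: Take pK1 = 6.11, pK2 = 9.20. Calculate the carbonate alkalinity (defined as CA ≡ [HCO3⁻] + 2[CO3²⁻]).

CA = 1.44 mmol/kg

CA = [HCO3⁻] + 2[CO3²⁻] = (α₁ + 2α₂)·DIC
At pH 8.12: [H⁺]/K1 = 10^-2.01 = 0.0097724, K2/[H⁺] = 10^-1.08 = 0.083176
α₁ = 1/(1 + 0.0097724 + 0.083176) = 1/1.0929 = 0.9150; α₂ = α₁·K2/[H⁺] = 0.07610
α₁ + 2α₂ = 1.0672
CA = 1.0672 × 1.35 = 1.44 mmol/kg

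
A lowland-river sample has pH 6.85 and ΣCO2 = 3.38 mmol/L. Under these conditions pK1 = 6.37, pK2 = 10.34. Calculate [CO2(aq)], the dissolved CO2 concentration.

α₀ = 1 / (1 + K1/[H⁺] + K1K2/[H⁺]²) = 1 / (1 + 10^+0.48 + 10^-3.01)
   = 1 / (1 + 3.0200 + 0.00097724) = 1/4.0209 = 0.2487
[CO2*] = α₀ × DIC = 0.2487 × 3.38 = 0.841 mmol/L

[CO2*] = 0.841 mmol/L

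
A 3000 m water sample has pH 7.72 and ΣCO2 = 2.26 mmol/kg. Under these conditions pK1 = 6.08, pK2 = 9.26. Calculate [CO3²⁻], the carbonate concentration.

[CO3²⁻] = 0.0620 mmol/kg

α₂ = 1 / (1 + [H⁺]/K2 + [H⁺]²/(K1K2)) = 1 / (1 + 10^+1.54 + 10^-0.10)
   = 1 / (1 + 34.674 + 0.79433) = 1/36.468 = 0.02742
[CO3²⁻] = α₂ × DIC = 0.02742 × 2.26 = 0.0620 mmol/kg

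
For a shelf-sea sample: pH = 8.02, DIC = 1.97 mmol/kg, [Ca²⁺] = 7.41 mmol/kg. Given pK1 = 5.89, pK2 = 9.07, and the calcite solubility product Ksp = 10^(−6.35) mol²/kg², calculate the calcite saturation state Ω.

α₂ = 1 / (1 + [H⁺]/K2 + [H⁺]²/(K1K2)) = 1 / (1 + 10^+1.05 + 10^-1.08)
   = 1 / (1 + 11.220 + 0.083176) = 1/12.303 = 0.08128
[CO3²⁻] = α₂ × DIC = 0.08128 × 1.97 = 0.1601 mmol/kg
Ksp = 10^(−6.35) = 4.467×10^-7
Ω = [Ca²⁺][CO3²⁻]/Ksp = (7.41×10^-3)(1.601×10^-4) / 4.467×10^-7 = 2.66

Ω = 2.66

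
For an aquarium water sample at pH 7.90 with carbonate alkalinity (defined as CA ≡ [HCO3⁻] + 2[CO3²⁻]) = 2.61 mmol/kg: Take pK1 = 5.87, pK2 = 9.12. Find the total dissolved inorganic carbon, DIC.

CA = [HCO3⁻] + 2[CO3²⁻] = (α₁ + 2α₂)·DIC
At pH 7.90: [H⁺]/K1 = 10^-2.03 = 0.0093325, K2/[H⁺] = 10^-1.22 = 0.060256
α₁ = 1/(1 + 0.0093325 + 0.060256) = 1/1.0696 = 0.9349; α₂ = α₁·K2/[H⁺] = 0.05634
α₁ + 2α₂ = 1.0476
DIC = CA / (α₁ + 2α₂) = 2.61 / 1.0476 = 2.49 mmol/kg

DIC = 2.49 mmol/kg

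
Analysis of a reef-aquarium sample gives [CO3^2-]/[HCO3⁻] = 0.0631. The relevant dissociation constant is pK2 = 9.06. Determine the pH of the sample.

pH = 7.86

From K2 = [H⁺][CO3^2-]/[HCO3⁻]:  pH = pK2 + log₁₀([CO3^2-]/[HCO3⁻])
log₁₀(0.0631) = -1.200
pH = 9.06 + (-1.200) = 7.86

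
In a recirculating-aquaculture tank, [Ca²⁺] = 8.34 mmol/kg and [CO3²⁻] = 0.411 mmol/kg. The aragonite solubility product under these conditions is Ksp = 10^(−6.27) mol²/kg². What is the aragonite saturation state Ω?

Ksp = 10^(−6.27) = 5.370×10^-7
Ω = [Ca²⁺][CO3²⁻]/Ksp = (8.34×10^-3)(0.411×10^-3) / 5.370×10^-7 = 6.38

Ω = 6.38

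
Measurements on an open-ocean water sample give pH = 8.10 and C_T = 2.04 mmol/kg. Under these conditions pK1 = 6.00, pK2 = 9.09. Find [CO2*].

α₀ = 1 / (1 + K1/[H⁺] + K1K2/[H⁺]²) = 1 / (1 + 10^+2.10 + 10^+1.11)
   = 1 / (1 + 125.89 + 12.882) = 1/139.78 = 0.007154
[CO2*] = α₀ × DIC = 0.007154 × 2.04 = 0.0146 mmol/kg = 14.6 μmol/kg

[CO2*] = 14.6 μmol/kg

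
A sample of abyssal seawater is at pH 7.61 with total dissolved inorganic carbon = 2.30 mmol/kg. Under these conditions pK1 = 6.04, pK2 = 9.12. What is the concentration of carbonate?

α₂ = 1 / (1 + [H⁺]/K2 + [H⁺]²/(K1K2)) = 1 / (1 + 10^+1.51 + 10^-0.06)
   = 1 / (1 + 32.359 + 0.87096) = 1/34.230 = 0.02921
[CO3²⁻] = α₂ × DIC = 0.02921 × 2.30 = 0.0672 mmol/kg

[CO3²⁻] = 0.0672 mmol/kg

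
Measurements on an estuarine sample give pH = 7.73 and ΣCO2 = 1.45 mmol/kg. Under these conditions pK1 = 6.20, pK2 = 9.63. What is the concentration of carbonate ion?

α₂ = 1 / (1 + [H⁺]/K2 + [H⁺]²/(K1K2)) = 1 / (1 + 10^+1.90 + 10^+0.37)
   = 1 / (1 + 79.433 + 2.3442) = 1/82.777 = 0.01208
[CO3²⁻] = α₂ × DIC = 0.01208 × 1.45 = 0.0175 mmol/kg = 17.5 μmol/kg

[CO3²⁻] = 17.5 μmol/kg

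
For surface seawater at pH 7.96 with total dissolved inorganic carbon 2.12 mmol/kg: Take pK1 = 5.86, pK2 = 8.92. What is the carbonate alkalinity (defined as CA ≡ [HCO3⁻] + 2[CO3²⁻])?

CA = [HCO3⁻] + 2[CO3²⁻] = (α₁ + 2α₂)·DIC
At pH 7.96: [H⁺]/K1 = 10^-2.10 = 0.0079433, K2/[H⁺] = 10^-0.96 = 0.10965
α₁ = 1/(1 + 0.0079433 + 0.10965) = 1/1.1176 = 0.8948; α₂ = α₁·K2/[H⁺] = 0.09811
α₁ + 2α₂ = 1.0910
CA = 1.0910 × 2.12 = 2.31 mmol/kg

CA = 2.31 mmol/kg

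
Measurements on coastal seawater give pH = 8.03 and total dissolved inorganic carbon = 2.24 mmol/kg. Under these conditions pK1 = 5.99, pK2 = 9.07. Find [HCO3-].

[HCO3⁻] = 2.04 mmol/kg

α₁ = 1 / (1 + [H⁺]/K1 + K2/[H⁺]) = 1 / (1 + 10^-2.04 + 10^-1.04)
   = 1 / (1 + 0.0091201 + 0.091201) = 1/1.1003 = 0.9088
[HCO3⁻] = α₁ × DIC = 0.9088 × 2.24 = 2.04 mmol/kg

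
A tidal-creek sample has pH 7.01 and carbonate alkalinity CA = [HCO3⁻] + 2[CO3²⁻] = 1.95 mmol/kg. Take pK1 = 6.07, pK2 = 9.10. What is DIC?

DIC = 2.15 mmol/kg

CA = [HCO3⁻] + 2[CO3²⁻] = (α₁ + 2α₂)·DIC
At pH 7.01: [H⁺]/K1 = 10^-0.94 = 0.11482, K2/[H⁺] = 10^-2.09 = 0.0081283
α₁ = 1/(1 + 0.11482 + 0.0081283) = 1/1.1229 = 0.8905; α₂ = α₁·K2/[H⁺] = 0.007238
α₁ + 2α₂ = 0.9050
DIC = CA / (α₁ + 2α₂) = 1.95 / 0.9050 = 2.15 mmol/kg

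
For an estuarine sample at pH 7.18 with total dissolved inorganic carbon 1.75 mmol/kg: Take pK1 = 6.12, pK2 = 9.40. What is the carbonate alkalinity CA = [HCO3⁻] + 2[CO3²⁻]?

CA = [HCO3⁻] + 2[CO3²⁻] = (α₁ + 2α₂)·DIC
At pH 7.18: [H⁺]/K1 = 10^-1.06 = 0.087096, K2/[H⁺] = 10^-2.22 = 0.0060256
α₁ = 1/(1 + 0.087096 + 0.0060256) = 1/1.0931 = 0.9148; α₂ = α₁·K2/[H⁺] = 0.005512
α₁ + 2α₂ = 0.9258
CA = 0.9258 × 1.75 = 1.62 mmol/kg

CA = 1.62 mmol/kg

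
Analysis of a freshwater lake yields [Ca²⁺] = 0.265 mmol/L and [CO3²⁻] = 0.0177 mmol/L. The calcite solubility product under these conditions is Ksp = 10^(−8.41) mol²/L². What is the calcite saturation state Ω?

Ksp = 10^(−8.41) = 3.890×10^-9
Ω = [Ca²⁺][CO3²⁻]/Ksp = (0.265×10^-3)(0.0177×10^-3) / 3.890×10^-9 = 1.21

Ω = 1.21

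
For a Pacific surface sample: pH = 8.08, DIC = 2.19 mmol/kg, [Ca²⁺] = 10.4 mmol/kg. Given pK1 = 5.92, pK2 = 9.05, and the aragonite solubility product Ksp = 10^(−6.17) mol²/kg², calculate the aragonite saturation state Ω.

α₂ = 1 / (1 + [H⁺]/K2 + [H⁺]²/(K1K2)) = 1 / (1 + 10^+0.97 + 10^-1.19)
   = 1 / (1 + 9.3325 + 0.064565) = 1/10.397 = 0.09618
[CO3²⁻] = α₂ × DIC = 0.09618 × 2.19 = 0.2106 mmol/kg
Ksp = 10^(−6.17) = 6.761×10^-7
Ω = [Ca²⁺][CO3²⁻]/Ksp = (10.4×10^-3)(2.106×10^-4) / 6.761×10^-7 = 3.24

Ω = 3.24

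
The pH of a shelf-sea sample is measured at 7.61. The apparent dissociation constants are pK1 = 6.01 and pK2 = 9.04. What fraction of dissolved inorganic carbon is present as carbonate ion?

α₂ = 0.0350

α₂ = 1 / (1 + [H⁺]/K2 + [H⁺]²/(K1K2)) = 1 / (1 + 10^+1.43 + 10^-0.17)
   = 1 / (1 + 26.915 + 0.67608) = 1/28.591 = 0.03498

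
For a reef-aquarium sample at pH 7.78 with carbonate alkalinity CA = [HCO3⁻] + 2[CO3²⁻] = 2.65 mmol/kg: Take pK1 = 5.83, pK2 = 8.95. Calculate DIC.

CA = [HCO3⁻] + 2[CO3²⁻] = (α₁ + 2α₂)·DIC
At pH 7.78: [H⁺]/K1 = 10^-1.95 = 0.011220, K2/[H⁺] = 10^-1.17 = 0.067608
α₁ = 1/(1 + 0.011220 + 0.067608) = 1/1.0788 = 0.9269; α₂ = α₁·K2/[H⁺] = 0.06267
α₁ + 2α₂ = 1.0523
DIC = CA / (α₁ + 2α₂) = 2.65 / 1.0523 = 2.52 mmol/kg

DIC = 2.52 mmol/kg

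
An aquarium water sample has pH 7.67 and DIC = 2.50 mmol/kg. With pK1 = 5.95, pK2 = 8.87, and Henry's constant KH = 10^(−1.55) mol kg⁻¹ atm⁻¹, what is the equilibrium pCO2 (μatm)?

pCO2 = 1560 μatm

α₀ = 1 / (1 + K1/[H⁺] + K1K2/[H⁺]²) = 1 / (1 + 10^+1.72 + 10^+0.52)
   = 1 / (1 + 52.481 + 3.3113) = 1/56.792 = 0.01761
[CO2*] = α₀ × DIC = 0.01761 × 2.50 = 0.04402 mmol/kg
pCO2 = [CO2*]/KH = 4.402×10^-5 / 2.818×10^-2 = 1560 μatm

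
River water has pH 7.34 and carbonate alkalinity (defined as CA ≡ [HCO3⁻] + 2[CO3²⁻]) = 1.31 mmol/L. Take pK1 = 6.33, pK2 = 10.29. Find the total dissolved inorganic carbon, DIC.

DIC = 1.44 mmol/L

CA = [HCO3⁻] + 2[CO3²⁻] = (α₁ + 2α₂)·DIC
At pH 7.34: [H⁺]/K1 = 10^-1.01 = 0.097724, K2/[H⁺] = 10^-2.95 = 0.0011220
α₁ = 1/(1 + 0.097724 + 0.0011220) = 1/1.0988 = 0.9100; α₂ = α₁·K2/[H⁺] = 0.001021
α₁ + 2α₂ = 0.9121
DIC = CA / (α₁ + 2α₂) = 1.31 / 0.9121 = 1.44 mmol/L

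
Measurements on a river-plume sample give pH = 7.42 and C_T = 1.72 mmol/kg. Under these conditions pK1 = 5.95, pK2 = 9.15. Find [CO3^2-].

α₂ = 1 / (1 + [H⁺]/K2 + [H⁺]²/(K1K2)) = 1 / (1 + 10^+1.73 + 10^+0.26)
   = 1 / (1 + 53.703 + 1.8197) = 1/56.523 = 0.01769
[CO3²⁻] = α₂ × DIC = 0.01769 × 1.72 = 0.0304 mmol/kg

[CO3²⁻] = 0.0304 mmol/kg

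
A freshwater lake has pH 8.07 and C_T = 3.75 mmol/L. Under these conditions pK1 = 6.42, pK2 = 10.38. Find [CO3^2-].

[CO3²⁻] = 17.9 μmol/L

α₂ = 1 / (1 + [H⁺]/K2 + [H⁺]²/(K1K2)) = 1 / (1 + 10^+2.31 + 10^+0.66)
   = 1 / (1 + 204.17 + 4.5709) = 1/209.74 = 0.004768
[CO3²⁻] = α₂ × DIC = 0.004768 × 3.75 = 0.0179 mmol/L = 17.9 μmol/L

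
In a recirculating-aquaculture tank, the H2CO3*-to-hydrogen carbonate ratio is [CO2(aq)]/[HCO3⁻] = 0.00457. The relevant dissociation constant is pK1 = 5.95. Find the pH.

From K1 = [H⁺][HCO3⁻]/[CO2(aq)]:  pH = pK1 − log₁₀([CO2(aq)]/[HCO3⁻])
log₁₀(0.00457) = -2.340
pH = 5.95 − (-2.340) = 8.29

pH = 8.29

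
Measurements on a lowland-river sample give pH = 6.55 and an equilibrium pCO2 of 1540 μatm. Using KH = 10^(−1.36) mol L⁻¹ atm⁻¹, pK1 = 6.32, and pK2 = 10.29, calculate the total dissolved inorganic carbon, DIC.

DIC = 0.181 mmol/L

[CO2*] = KH · pCO2 = 10^(−1.36) × 1540×10^-6 = 6.722×10^-5 mol/L
α₀ = 1/(1 + K1/[H⁺] + K1K2/[H⁺]²) = 1/(1 + 10^+0.23 + 10^-3.51) = 0.3706
DIC = [CO2*]/α₀ = 6.722×10^-5 / 0.3706 = 0.181 mmol/L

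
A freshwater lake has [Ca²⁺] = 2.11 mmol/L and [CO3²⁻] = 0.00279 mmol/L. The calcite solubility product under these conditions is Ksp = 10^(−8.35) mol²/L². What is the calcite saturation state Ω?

Ksp = 10^(−8.35) = 4.467×10^-9
Ω = [Ca²⁺][CO3²⁻]/Ksp = (2.11×10^-3)(0.00279×10^-3) / 4.467×10^-9 = 1.32

Ω = 1.32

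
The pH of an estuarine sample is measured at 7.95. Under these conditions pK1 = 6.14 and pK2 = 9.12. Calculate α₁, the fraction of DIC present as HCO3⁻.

α₁ = 1 / (1 + [H⁺]/K1 + K2/[H⁺]) = 1 / (1 + 10^-1.81 + 10^-1.17)
   = 1 / (1 + 0.015488 + 0.067608) = 1/1.0831 = 0.9233

α₁ = 0.923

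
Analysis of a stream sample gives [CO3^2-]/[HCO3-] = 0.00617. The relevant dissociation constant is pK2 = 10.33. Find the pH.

pH = 8.12

From K2 = [H⁺][CO3^2-]/[HCO3-]:  pH = pK2 + log₁₀([CO3^2-]/[HCO3-])
log₁₀(0.00617) = -2.210
pH = 10.33 + (-2.210) = 8.12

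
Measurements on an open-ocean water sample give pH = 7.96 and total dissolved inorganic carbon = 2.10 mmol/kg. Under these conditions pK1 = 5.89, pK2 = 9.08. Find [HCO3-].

α₁ = 1 / (1 + [H⁺]/K1 + K2/[H⁺]) = 1 / (1 + 10^-2.07 + 10^-1.12)
   = 1 / (1 + 0.0085114 + 0.075858) = 1/1.0844 = 0.9222
[HCO3⁻] = α₁ × DIC = 0.9222 × 2.10 = 1.94 mmol/kg

[HCO3⁻] = 1.94 mmol/kg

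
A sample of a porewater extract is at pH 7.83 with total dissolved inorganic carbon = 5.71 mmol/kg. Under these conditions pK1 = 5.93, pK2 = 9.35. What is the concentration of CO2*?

[CO2*] = 0.0689 mmol/kg

α₀ = 1 / (1 + K1/[H⁺] + K1K2/[H⁺]²) = 1 / (1 + 10^+1.90 + 10^+0.38)
   = 1 / (1 + 79.433 + 2.3988) = 1/82.832 = 0.01207
[CO2*] = α₀ × DIC = 0.01207 × 5.71 = 0.0689 mmol/kg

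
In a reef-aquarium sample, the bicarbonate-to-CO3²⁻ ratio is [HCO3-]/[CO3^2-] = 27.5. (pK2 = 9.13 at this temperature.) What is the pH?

pH = 7.69

From K2 = [H⁺][CO3^2-]/[HCO3-]:  pH = pK2 − log₁₀([HCO3-]/[CO3^2-])
log₁₀(27.5) = +1.439
pH = 9.13 − (+1.439) = 7.69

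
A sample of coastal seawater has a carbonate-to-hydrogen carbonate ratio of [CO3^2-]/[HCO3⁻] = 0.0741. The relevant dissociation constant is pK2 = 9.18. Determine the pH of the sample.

pH = 8.05

From K2 = [H⁺][CO3^2-]/[HCO3⁻]:  pH = pK2 + log₁₀([CO3^2-]/[HCO3⁻])
log₁₀(0.0741) = -1.130
pH = 9.18 + (-1.130) = 8.05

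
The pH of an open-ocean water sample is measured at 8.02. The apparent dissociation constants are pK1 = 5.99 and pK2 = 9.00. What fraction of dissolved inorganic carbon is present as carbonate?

α₂ = 1 / (1 + [H⁺]/K2 + [H⁺]²/(K1K2)) = 1 / (1 + 10^+0.98 + 10^-1.05)
   = 1 / (1 + 9.5499 + 0.089125) = 1/10.639 = 0.09399

α₂ = 0.0940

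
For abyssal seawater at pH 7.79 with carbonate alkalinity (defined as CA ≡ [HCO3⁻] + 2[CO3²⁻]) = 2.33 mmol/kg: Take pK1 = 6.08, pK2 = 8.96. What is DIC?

DIC = 2.23 mmol/kg

CA = [HCO3⁻] + 2[CO3²⁻] = (α₁ + 2α₂)·DIC
At pH 7.79: [H⁺]/K1 = 10^-1.71 = 0.019498, K2/[H⁺] = 10^-1.17 = 0.067608
α₁ = 1/(1 + 0.019498 + 0.067608) = 1/1.0871 = 0.9199; α₂ = α₁·K2/[H⁺] = 0.06219
α₁ + 2α₂ = 1.0443
DIC = CA / (α₁ + 2α₂) = 2.33 / 1.0443 = 2.23 mmol/kg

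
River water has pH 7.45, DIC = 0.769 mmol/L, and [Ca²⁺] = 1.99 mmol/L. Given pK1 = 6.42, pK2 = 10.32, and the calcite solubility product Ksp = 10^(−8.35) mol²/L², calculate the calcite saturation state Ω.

α₂ = 1 / (1 + [H⁺]/K2 + [H⁺]²/(K1K2)) = 1 / (1 + 10^+2.87 + 10^+1.84)
   = 1 / (1 + 741.31 + 69.183) = 1/811.49 = 0.001232
[CO3²⁻] = α₂ × DIC = 0.001232 × 0.769 = 0.0009476 mmol/L = 0.9476 μmol/L
Ksp = 10^(−8.35) = 4.467×10^-9
Ω = [Ca²⁺][CO3²⁻]/Ksp = (1.99×10^-3)(9.476×10^-7) / 4.467×10^-9 = 0.422

Ω = 0.422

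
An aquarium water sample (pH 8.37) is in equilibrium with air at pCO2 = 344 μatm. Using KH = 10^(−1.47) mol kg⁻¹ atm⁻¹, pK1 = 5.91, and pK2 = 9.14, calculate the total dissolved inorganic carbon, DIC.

DIC = 3.94 mmol/kg

[CO2*] = KH · pCO2 = 10^(−1.47) × 344×10^-6 = 1.166×10^-5 mol/kg
α₀ = 1/(1 + K1/[H⁺] + K1K2/[H⁺]²) = 1/(1 + 10^+2.46 + 10^+1.69) = 0.002955
DIC = [CO2*]/α₀ = 1.166×10^-5 / 0.002955 = 3.94 mmol/kg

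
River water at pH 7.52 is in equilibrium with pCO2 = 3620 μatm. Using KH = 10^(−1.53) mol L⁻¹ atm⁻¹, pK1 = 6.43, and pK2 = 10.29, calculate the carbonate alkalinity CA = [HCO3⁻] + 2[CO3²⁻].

[CO2*] = KH · pCO2 = 10^(−1.53) × 3620×10^-6 = 1.068×10^-4 mol/L
α₀ = 1/(1 + K1/[H⁺] + K1K2/[H⁺]²) = 1/(1 + 10^+1.09 + 10^-1.68) = 0.07505
DIC = [CO2*]/α₀ = 1.068×10^-4 / 0.07505 = 1.423 mmol/L
CA = (α₁ + 2α₂)·DIC = (0.9234 + 2×0.001568) × 1.423 = 1.32 mmol/L

CA = 1.32 mmol/L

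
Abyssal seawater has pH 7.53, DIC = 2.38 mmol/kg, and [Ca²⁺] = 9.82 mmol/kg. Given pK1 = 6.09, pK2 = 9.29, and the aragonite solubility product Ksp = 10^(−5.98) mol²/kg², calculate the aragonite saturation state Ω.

Ω = 0.368

α₂ = 1 / (1 + [H⁺]/K2 + [H⁺]²/(K1K2)) = 1 / (1 + 10^+1.76 + 10^+0.32)
   = 1 / (1 + 57.544 + 2.0893) = 1/60.633 = 0.01649
[CO3²⁻] = α₂ × DIC = 0.01649 × 2.38 = 0.03925 mmol/kg
Ksp = 10^(−5.98) = 1.047×10^-6
Ω = [Ca²⁺][CO3²⁻]/Ksp = (9.82×10^-3)(3.925×10^-5) / 1.047×10^-6 = 0.368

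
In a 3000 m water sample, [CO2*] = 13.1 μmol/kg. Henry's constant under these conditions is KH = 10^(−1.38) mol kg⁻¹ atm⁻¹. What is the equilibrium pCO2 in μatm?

pCO2 = 314 μatm

KH = 10^(−1.38) = 4.169×10^-2 mol kg⁻¹ atm⁻¹
pCO2 = [CO2*]/KH = 13.1×10^-6 / 4.169×10^-2 = 3.14×10^-4 atm = 314 μatm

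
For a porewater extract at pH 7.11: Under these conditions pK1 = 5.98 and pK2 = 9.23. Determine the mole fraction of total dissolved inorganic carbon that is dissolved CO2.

α₀ = 0.0685

α₀ = 1 / (1 + K1/[H⁺] + K1K2/[H⁺]²) = 1 / (1 + 10^+1.13 + 10^-0.99)
   = 1 / (1 + 13.490 + 0.10233) = 1/14.592 = 0.06853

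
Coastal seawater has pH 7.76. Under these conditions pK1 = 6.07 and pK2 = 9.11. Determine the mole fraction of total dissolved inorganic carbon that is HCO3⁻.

α₁ = 1 / (1 + [H⁺]/K1 + K2/[H⁺]) = 1 / (1 + 10^-1.69 + 10^-1.35)
   = 1 / (1 + 0.020417 + 0.044668) = 1/1.0651 = 0.9389

α₁ = 0.939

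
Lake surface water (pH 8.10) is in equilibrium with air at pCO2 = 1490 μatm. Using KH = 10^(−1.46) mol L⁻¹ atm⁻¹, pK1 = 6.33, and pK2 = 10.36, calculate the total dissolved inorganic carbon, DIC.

DIC = 3.11 mmol/L

[CO2*] = KH · pCO2 = 10^(−1.46) × 1490×10^-6 = 5.166×10^-5 mol/L
α₀ = 1/(1 + K1/[H⁺] + K1K2/[H⁺]²) = 1/(1 + 10^+1.77 + 10^-0.49) = 0.01661
DIC = [CO2*]/α₀ = 5.166×10^-5 / 0.01661 = 3.11 mmol/L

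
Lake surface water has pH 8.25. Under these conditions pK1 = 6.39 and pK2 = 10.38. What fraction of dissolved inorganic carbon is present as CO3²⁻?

α₂ = 1 / (1 + [H⁺]/K2 + [H⁺]²/(K1K2)) = 1 / (1 + 10^+2.13 + 10^+0.27)
   = 1 / (1 + 134.90 + 1.8621) = 1/137.76 = 0.007259

α₂ = 0.00726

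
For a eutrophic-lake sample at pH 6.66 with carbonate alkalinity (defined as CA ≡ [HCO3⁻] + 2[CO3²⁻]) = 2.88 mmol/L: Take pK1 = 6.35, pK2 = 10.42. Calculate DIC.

DIC = 4.29 mmol/L

CA = [HCO3⁻] + 2[CO3²⁻] = (α₁ + 2α₂)·DIC
At pH 6.66: [H⁺]/K1 = 10^-0.31 = 0.48978, K2/[H⁺] = 10^-3.76 = 0.00017378
α₁ = 1/(1 + 0.48978 + 0.00017378) = 1/1.4900 = 0.6712; α₂ = α₁·K2/[H⁺] = 0.0001166
α₁ + 2α₂ = 0.6714
DIC = CA / (α₁ + 2α₂) = 2.88 / 0.6714 = 4.29 mmol/L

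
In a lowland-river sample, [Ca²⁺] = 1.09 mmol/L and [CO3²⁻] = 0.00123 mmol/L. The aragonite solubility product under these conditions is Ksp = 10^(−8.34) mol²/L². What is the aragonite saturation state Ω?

Ω = 0.293

Ksp = 10^(−8.34) = 4.571×10^-9
Ω = [Ca²⁺][CO3²⁻]/Ksp = (1.09×10^-3)(0.00123×10^-3) / 4.571×10^-9 = 0.293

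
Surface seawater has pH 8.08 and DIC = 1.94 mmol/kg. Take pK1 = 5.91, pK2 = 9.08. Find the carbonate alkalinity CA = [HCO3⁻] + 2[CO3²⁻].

CA = 2.10 mmol/kg

CA = [HCO3⁻] + 2[CO3²⁻] = (α₁ + 2α₂)·DIC
At pH 8.08: [H⁺]/K1 = 10^-2.17 = 0.0067608, K2/[H⁺] = 10^-1.00 = 0.10000
α₁ = 1/(1 + 0.0067608 + 0.10000) = 1/1.1068 = 0.9035; α₂ = α₁·K2/[H⁺] = 0.09035
α₁ + 2α₂ = 1.0842
CA = 1.0842 × 1.94 = 2.10 mmol/kg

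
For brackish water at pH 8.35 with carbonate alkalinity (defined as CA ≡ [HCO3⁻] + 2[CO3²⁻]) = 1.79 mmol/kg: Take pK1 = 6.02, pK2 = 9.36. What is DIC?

DIC = 1.65 mmol/kg

CA = [HCO3⁻] + 2[CO3²⁻] = (α₁ + 2α₂)·DIC
At pH 8.35: [H⁺]/K1 = 10^-2.33 = 0.0046774, K2/[H⁺] = 10^-1.01 = 0.097724
α₁ = 1/(1 + 0.0046774 + 0.097724) = 1/1.1024 = 0.9071; α₂ = α₁·K2/[H⁺] = 0.08865
α₁ + 2α₂ = 1.0844
DIC = CA / (α₁ + 2α₂) = 1.79 / 1.0844 = 1.65 mmol/kg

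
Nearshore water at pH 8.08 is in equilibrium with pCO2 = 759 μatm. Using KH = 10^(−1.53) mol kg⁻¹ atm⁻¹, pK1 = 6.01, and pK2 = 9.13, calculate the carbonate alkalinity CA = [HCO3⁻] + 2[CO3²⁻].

[CO2*] = KH · pCO2 = 10^(−1.53) × 759×10^-6 = 2.240×10^-5 mol/kg
α₀ = 1/(1 + K1/[H⁺] + K1K2/[H⁺]²) = 1/(1 + 10^+2.07 + 10^+1.02) = 0.007754
DIC = [CO2*]/α₀ = 2.240×10^-5 / 0.007754 = 2.889 mmol/kg
CA = (α₁ + 2α₂)·DIC = (0.9110 + 2×0.08120) × 2.889 = 3.10 mmol/kg

CA = 3.10 mmol/kg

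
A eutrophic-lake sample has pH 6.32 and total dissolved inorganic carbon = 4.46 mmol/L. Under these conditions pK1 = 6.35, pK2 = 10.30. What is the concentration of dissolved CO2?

α₀ = 1 / (1 + K1/[H⁺] + K1K2/[H⁺]²) = 1 / (1 + 10^-0.03 + 10^-4.01)
   = 1 / (1 + 0.93325 + 9.7724×10^-5) = 1/1.9334 = 0.5172
[CO2*] = α₀ × DIC = 0.5172 × 4.46 = 2.31 mmol/L

[CO2*] = 2.31 mmol/L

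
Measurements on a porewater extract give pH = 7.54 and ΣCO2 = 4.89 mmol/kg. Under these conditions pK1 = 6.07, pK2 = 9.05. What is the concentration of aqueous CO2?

α₀ = 1 / (1 + K1/[H⁺] + K1K2/[H⁺]²) = 1 / (1 + 10^+1.47 + 10^-0.04)
   = 1 / (1 + 29.512 + 0.91201) = 1/31.424 = 0.03182
[CO2*] = α₀ × DIC = 0.03182 × 4.89 = 0.156 mmol/kg

[CO2*] = 0.156 mmol/kg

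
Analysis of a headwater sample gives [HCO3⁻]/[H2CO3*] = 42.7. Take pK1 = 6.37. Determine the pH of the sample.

pH = 8.00

From K1 = [H⁺][HCO3⁻]/[H2CO3*]:  pH = pK1 + log₁₀([HCO3⁻]/[H2CO3*])
log₁₀(42.7) = +1.630
pH = 6.37 + (+1.630) = 8.00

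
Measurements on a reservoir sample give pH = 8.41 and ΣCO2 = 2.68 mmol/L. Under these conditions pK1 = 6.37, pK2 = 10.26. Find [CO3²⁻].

α₂ = 1 / (1 + [H⁺]/K2 + [H⁺]²/(K1K2)) = 1 / (1 + 10^+1.85 + 10^-0.19)
   = 1 / (1 + 70.795 + 0.64565) = 1/72.440 = 0.01380
[CO3²⁻] = α₂ × DIC = 0.01380 × 2.68 = 0.0370 mmol/L

[CO3²⁻] = 0.0370 mmol/L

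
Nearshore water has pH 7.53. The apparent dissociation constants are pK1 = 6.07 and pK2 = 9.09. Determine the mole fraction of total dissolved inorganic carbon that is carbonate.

α₂ = 1 / (1 + [H⁺]/K2 + [H⁺]²/(K1K2)) = 1 / (1 + 10^+1.56 + 10^+0.10)
   = 1 / (1 + 36.308 + 1.2589) = 1/38.567 = 0.02593

α₂ = 0.0259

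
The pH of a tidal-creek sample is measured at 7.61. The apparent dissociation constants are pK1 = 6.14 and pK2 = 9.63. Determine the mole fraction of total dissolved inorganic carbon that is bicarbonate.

α₁ = 0.958

α₁ = 1 / (1 + [H⁺]/K1 + K2/[H⁺]) = 1 / (1 + 10^-1.47 + 10^-2.02)
   = 1 / (1 + 0.033884 + 0.0095499) = 1/1.0434 = 0.9584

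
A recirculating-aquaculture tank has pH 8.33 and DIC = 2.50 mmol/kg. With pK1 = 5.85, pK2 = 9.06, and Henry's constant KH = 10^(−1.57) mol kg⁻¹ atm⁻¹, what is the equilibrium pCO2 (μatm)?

α₀ = 1 / (1 + K1/[H⁺] + K1K2/[H⁺]²) = 1 / (1 + 10^+2.48 + 10^+1.75)
   = 1 / (1 + 302.00 + 56.234) = 1/359.23 = 0.002784
[CO2*] = α₀ × DIC = 0.002784 × 2.50 = 0.006959 mmol/kg = 6.959 μmol/kg
pCO2 = [CO2*]/KH = 6.959×10^-6 / 2.692×10^-2 = 259 μatm

pCO2 = 259 μatm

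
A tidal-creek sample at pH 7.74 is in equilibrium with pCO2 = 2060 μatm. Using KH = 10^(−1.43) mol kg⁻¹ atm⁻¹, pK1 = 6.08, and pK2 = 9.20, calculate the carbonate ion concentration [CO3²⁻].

[CO3²⁻] = 0.121 mmol/kg

[CO2*] = KH · pCO2 = 10^(−1.43) × 2060×10^-6 = 7.654×10^-5 mol/kg
α₀ = 1/(1 + K1/[H⁺] + K1K2/[H⁺]²) = 1/(1 + 10^+1.66 + 10^+0.20) = 0.02071
DIC = [CO2*]/α₀ = 7.654×10^-5 / 0.02071 = 3.696 mmol/kg
[CO3²⁻] = α₂·DIC; α₂ = 0.03282, so [CO3²⁻] = 0.03282 × 3.696 = 0.121 mmol/kg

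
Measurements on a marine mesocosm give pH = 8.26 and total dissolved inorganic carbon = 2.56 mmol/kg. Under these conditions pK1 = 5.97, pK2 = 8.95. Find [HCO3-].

[HCO3⁻] = 2.12 mmol/kg

α₁ = 1 / (1 + [H⁺]/K1 + K2/[H⁺]) = 1 / (1 + 10^-2.29 + 10^-0.69)
   = 1 / (1 + 0.0051286 + 0.20417) = 1/1.2093 = 0.8269
[HCO3⁻] = α₁ × DIC = 0.8269 × 2.56 = 2.12 mmol/kg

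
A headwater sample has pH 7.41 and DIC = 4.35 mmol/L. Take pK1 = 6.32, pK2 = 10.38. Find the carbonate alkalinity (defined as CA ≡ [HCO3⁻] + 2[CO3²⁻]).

CA = 4.03 mmol/L

CA = [HCO3⁻] + 2[CO3²⁻] = (α₁ + 2α₂)·DIC
At pH 7.41: [H⁺]/K1 = 10^-1.09 = 0.081283, K2/[H⁺] = 10^-2.97 = 0.0010715
α₁ = 1/(1 + 0.081283 + 0.0010715) = 1/1.0824 = 0.9239; α₂ = α₁·K2/[H⁺] = 0.0009900
α₁ + 2α₂ = 0.9259
CA = 0.9259 × 4.35 = 4.03 mmol/L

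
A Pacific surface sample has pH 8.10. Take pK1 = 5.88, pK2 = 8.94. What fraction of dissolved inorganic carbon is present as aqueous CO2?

α₀ = 0.00524

α₀ = 1 / (1 + K1/[H⁺] + K1K2/[H⁺]²) = 1 / (1 + 10^+2.22 + 10^+1.38)
   = 1 / (1 + 165.96 + 23.988) = 1/190.95 = 0.005237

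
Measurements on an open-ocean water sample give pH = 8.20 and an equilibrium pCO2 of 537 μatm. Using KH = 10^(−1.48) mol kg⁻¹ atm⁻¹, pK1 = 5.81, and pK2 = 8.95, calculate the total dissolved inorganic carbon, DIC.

[CO2*] = KH · pCO2 = 10^(−1.48) × 537×10^-6 = 1.778×10^-5 mol/kg
α₀ = 1/(1 + K1/[H⁺] + K1K2/[H⁺]²) = 1/(1 + 10^+2.39 + 10^+1.64) = 0.003447
DIC = [CO2*]/α₀ = 1.778×10^-5 / 0.003447 = 5.16 mmol/kg

DIC = 5.16 mmol/kg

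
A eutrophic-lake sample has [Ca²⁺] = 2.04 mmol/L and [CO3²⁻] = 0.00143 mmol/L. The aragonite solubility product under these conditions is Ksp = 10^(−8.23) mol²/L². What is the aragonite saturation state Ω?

Ω = 0.495

Ksp = 10^(−8.23) = 5.888×10^-9
Ω = [Ca²⁺][CO3²⁻]/Ksp = (2.04×10^-3)(0.00143×10^-3) / 5.888×10^-9 = 0.495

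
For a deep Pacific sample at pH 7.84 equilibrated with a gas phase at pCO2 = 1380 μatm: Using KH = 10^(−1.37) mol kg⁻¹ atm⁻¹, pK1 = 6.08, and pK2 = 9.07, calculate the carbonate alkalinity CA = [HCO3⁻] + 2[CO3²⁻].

[CO2*] = KH · pCO2 = 10^(−1.37) × 1380×10^-6 = 5.887×10^-5 mol/kg
α₀ = 1/(1 + K1/[H⁺] + K1K2/[H⁺]²) = 1/(1 + 10^+1.76 + 10^+0.53) = 0.01615
DIC = [CO2*]/α₀ = 5.887×10^-5 / 0.01615 = 3.646 mmol/kg
CA = (α₁ + 2α₂)·DIC = (0.9291 + 2×0.05471) × 3.646 = 3.79 mmol/kg

CA = 3.79 mmol/kg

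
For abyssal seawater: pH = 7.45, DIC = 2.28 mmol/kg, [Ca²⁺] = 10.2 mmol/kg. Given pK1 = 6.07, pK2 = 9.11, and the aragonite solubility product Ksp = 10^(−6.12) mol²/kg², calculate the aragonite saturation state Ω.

Ω = 0.631

α₂ = 1 / (1 + [H⁺]/K2 + [H⁺]²/(K1K2)) = 1 / (1 + 10^+1.66 + 10^+0.28)
   = 1 / (1 + 45.709 + 1.9055) = 1/48.614 = 0.02057
[CO3²⁻] = α₂ × DIC = 0.02057 × 2.28 = 0.04690 mmol/kg
Ksp = 10^(−6.12) = 7.586×10^-7
Ω = [Ca²⁺][CO3²⁻]/Ksp = (10.2×10^-3)(4.690×10^-5) / 7.586×10^-7 = 0.631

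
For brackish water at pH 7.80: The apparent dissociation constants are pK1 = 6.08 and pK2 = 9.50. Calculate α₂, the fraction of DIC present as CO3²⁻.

α₂ = 1 / (1 + [H⁺]/K2 + [H⁺]²/(K1K2)) = 1 / (1 + 10^+1.70 + 10^-0.02)
   = 1 / (1 + 50.119 + 0.95499) = 1/52.074 = 0.01920

α₂ = 0.0192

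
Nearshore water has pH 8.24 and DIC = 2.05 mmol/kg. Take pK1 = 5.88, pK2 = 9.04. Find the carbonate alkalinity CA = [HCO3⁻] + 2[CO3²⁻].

CA = [HCO3⁻] + 2[CO3²⁻] = (α₁ + 2α₂)·DIC
At pH 8.24: [H⁺]/K1 = 10^-2.36 = 0.0043652, K2/[H⁺] = 10^-0.80 = 0.15849
α₁ = 1/(1 + 0.0043652 + 0.15849) = 1/1.1629 = 0.8600; α₂ = α₁·K2/[H⁺] = 0.1363
α₁ + 2α₂ = 1.1325
CA = 1.1325 × 2.05 = 2.32 mmol/kg

CA = 2.32 mmol/kg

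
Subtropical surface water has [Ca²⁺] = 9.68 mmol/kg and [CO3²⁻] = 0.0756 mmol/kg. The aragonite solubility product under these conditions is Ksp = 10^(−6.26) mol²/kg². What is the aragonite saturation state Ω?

Ω = 1.33

Ksp = 10^(−6.26) = 5.495×10^-7
Ω = [Ca²⁺][CO3²⁻]/Ksp = (9.68×10^-3)(0.0756×10^-3) / 5.495×10^-7 = 1.33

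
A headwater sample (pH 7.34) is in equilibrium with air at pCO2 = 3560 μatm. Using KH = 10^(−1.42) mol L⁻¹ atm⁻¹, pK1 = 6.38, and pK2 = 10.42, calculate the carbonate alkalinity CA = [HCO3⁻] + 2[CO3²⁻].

CA = 1.24 mmol/L

[CO2*] = KH · pCO2 = 10^(−1.42) × 3560×10^-6 = 1.353×10^-4 mol/L
α₀ = 1/(1 + K1/[H⁺] + K1K2/[H⁺]²) = 1/(1 + 10^+0.96 + 10^-2.12) = 0.09874
DIC = [CO2*]/α₀ = 1.353×10^-4 / 0.09874 = 1.371 mmol/L
CA = (α₁ + 2α₂)·DIC = (0.9005 + 2×0.0007490) × 1.371 = 1.24 mmol/L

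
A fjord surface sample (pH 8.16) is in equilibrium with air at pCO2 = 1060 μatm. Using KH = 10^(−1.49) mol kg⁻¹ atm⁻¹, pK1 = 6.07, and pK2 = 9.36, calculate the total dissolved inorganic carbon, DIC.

[CO2*] = KH · pCO2 = 10^(−1.49) × 1060×10^-6 = 3.430×10^-5 mol/kg
α₀ = 1/(1 + K1/[H⁺] + K1K2/[H⁺]²) = 1/(1 + 10^+2.09 + 10^+0.89) = 0.007588
DIC = [CO2*]/α₀ = 3.430×10^-5 / 0.007588 = 4.52 mmol/kg

DIC = 4.52 mmol/kg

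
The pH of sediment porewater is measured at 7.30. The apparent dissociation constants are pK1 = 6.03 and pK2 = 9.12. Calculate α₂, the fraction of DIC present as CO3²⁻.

α₂ = 1 / (1 + [H⁺]/K2 + [H⁺]²/(K1K2)) = 1 / (1 + 10^+1.82 + 10^+0.55)
   = 1 / (1 + 66.069 + 3.5481) = 1/70.617 = 0.01416

α₂ = 0.0142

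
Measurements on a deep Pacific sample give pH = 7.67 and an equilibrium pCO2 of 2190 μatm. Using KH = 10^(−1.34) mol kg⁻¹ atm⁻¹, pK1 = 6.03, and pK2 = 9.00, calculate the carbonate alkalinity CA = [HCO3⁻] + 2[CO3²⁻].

[CO2*] = KH · pCO2 = 10^(−1.34) × 2190×10^-6 = 1.001×10^-4 mol/kg
α₀ = 1/(1 + K1/[H⁺] + K1K2/[H⁺]²) = 1/(1 + 10^+1.64 + 10^+0.31) = 0.02142
DIC = [CO2*]/α₀ = 1.001×10^-4 / 0.02142 = 4.674 mmol/kg
CA = (α₁ + 2α₂)·DIC = (0.9349 + 2×0.04373) × 4.674 = 4.78 mmol/kg

CA = 4.78 mmol/kg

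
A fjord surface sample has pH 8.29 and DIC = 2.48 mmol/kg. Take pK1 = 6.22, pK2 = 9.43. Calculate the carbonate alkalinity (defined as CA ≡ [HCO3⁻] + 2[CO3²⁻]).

CA = [HCO3⁻] + 2[CO3²⁻] = (α₁ + 2α₂)·DIC
At pH 8.29: [H⁺]/K1 = 10^-2.07 = 0.0085114, K2/[H⁺] = 10^-1.14 = 0.072444
α₁ = 1/(1 + 0.0085114 + 0.072444) = 1/1.0810 = 0.9251; α₂ = α₁·K2/[H⁺] = 0.06702
α₁ + 2α₂ = 1.0591
CA = 1.0591 × 2.48 = 2.63 mmol/kg

CA = 2.63 mmol/kg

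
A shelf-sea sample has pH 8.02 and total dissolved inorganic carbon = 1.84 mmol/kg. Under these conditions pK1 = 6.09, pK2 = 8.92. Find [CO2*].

[CO2*] = 19.0 μmol/kg

α₀ = 1 / (1 + K1/[H⁺] + K1K2/[H⁺]²) = 1 / (1 + 10^+1.93 + 10^+1.03)
   = 1 / (1 + 85.114 + 10.715) = 1/96.829 = 0.01033
[CO2*] = α₀ × DIC = 0.01033 × 1.84 = 0.0190 mmol/kg = 19.0 μmol/kg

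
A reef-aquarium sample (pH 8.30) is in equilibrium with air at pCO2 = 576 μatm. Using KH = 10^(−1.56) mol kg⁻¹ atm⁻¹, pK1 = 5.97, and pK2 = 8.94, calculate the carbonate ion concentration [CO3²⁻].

[CO3²⁻] = 0.777 mmol/kg

[CO2*] = KH · pCO2 = 10^(−1.56) × 576×10^-6 = 1.586×10^-5 mol/kg
α₀ = 1/(1 + K1/[H⁺] + K1K2/[H⁺]²) = 1/(1 + 10^+2.33 + 10^+1.69) = 0.003791
DIC = [CO2*]/α₀ = 1.586×10^-5 / 0.003791 = 4.185 mmol/kg
[CO3²⁻] = α₂·DIC; α₂ = 0.1857, so [CO3²⁻] = 0.1857 × 4.185 = 0.777 mmol/kg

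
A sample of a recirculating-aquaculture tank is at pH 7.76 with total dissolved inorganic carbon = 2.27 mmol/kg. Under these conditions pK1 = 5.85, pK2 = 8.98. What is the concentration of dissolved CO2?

[CO2*] = 0.0260 mmol/kg

α₀ = 1 / (1 + K1/[H⁺] + K1K2/[H⁺]²) = 1 / (1 + 10^+1.91 + 10^+0.69)
   = 1 / (1 + 81.283 + 4.8978) = 1/87.181 = 0.01147
[CO2*] = α₀ × DIC = 0.01147 × 2.27 = 0.0260 mmol/kg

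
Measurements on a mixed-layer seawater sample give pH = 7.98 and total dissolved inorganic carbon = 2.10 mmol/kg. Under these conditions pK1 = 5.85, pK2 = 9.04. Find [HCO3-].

α₁ = 1 / (1 + [H⁺]/K1 + K2/[H⁺]) = 1 / (1 + 10^-2.13 + 10^-1.06)
   = 1 / (1 + 0.0074131 + 0.087096) = 1/1.0945 = 0.9137
[HCO3⁻] = α₁ × DIC = 0.9137 × 2.10 = 1.92 mmol/kg

[HCO3⁻] = 1.92 mmol/kg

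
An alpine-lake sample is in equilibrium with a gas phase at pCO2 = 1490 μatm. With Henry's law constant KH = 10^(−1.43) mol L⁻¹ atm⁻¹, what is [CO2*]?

[CO2*] = 55.4 μmol/L

KH = 10^(−1.43) = 3.715×10^-2 mol L⁻¹ atm⁻¹
[CO2*] = KH · pCO2 = 3.715×10^-2 × 1490×10^-6 atm = 5.54×10^-5 mol/L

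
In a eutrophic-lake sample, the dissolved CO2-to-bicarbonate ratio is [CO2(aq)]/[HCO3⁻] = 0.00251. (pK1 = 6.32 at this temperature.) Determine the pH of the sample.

From K1 = [H⁺][HCO3⁻]/[CO2(aq)]:  pH = pK1 − log₁₀([CO2(aq)]/[HCO3⁻])
log₁₀(0.00251) = -2.600
pH = 6.32 − (-2.600) = 8.92

pH = 8.92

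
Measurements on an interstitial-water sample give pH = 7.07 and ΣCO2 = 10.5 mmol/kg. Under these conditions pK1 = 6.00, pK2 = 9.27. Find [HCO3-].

[HCO3⁻] = 9.62 mmol/kg

α₁ = 1 / (1 + [H⁺]/K1 + K2/[H⁺]) = 1 / (1 + 10^-1.07 + 10^-2.20)
   = 1 / (1 + 0.085114 + 0.0063096) = 1/1.0914 = 0.9162
[HCO3⁻] = α₁ × DIC = 0.9162 × 10.5 = 9.62 mmol/kg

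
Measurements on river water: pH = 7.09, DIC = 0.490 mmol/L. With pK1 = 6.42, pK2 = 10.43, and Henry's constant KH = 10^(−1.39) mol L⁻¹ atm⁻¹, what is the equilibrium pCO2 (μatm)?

pCO2 = 2120 μatm

α₀ = 1 / (1 + K1/[H⁺] + K1K2/[H⁺]²) = 1 / (1 + 10^+0.67 + 10^-2.67)
   = 1 / (1 + 4.6774 + 0.0021380) = 1/5.6795 = 0.1761
[CO2*] = α₀ × DIC = 0.1761 × 0.490 = 0.08628 mmol/L
pCO2 = [CO2*]/KH = 8.628×10^-5 / 4.074×10^-2 = 2120 μatm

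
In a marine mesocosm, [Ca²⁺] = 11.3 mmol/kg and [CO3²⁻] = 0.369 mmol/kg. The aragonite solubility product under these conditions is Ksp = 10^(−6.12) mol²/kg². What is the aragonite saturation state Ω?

Ksp = 10^(−6.12) = 7.586×10^-7
Ω = [Ca²⁺][CO3²⁻]/Ksp = (11.3×10^-3)(0.369×10^-3) / 7.586×10^-7 = 5.50

Ω = 5.50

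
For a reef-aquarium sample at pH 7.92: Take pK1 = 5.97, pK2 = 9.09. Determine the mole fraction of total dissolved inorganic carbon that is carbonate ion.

α₂ = 1 / (1 + [H⁺]/K2 + [H⁺]²/(K1K2)) = 1 / (1 + 10^+1.17 + 10^-0.78)
   = 1 / (1 + 14.791 + 0.16596) = 1/15.957 = 0.06267

α₂ = 0.0627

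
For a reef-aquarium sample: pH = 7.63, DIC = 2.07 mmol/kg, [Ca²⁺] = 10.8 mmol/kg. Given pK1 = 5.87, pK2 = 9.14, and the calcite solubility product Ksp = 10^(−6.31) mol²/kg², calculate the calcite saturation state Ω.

Ω = 1.35

α₂ = 1 / (1 + [H⁺]/K2 + [H⁺]²/(K1K2)) = 1 / (1 + 10^+1.51 + 10^-0.25)
   = 1 / (1 + 32.359 + 0.56234) = 1/33.922 = 0.02948
[CO3²⁻] = α₂ × DIC = 0.02948 × 2.07 = 0.06102 mmol/kg
Ksp = 10^(−6.31) = 4.898×10^-7
Ω = [Ca²⁺][CO3²⁻]/Ksp = (10.8×10^-3)(6.102×10^-5) / 4.898×10^-7 = 1.35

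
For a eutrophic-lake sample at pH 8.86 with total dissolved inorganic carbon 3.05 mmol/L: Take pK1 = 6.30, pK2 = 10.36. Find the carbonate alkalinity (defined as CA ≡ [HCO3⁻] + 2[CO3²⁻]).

CA = [HCO3⁻] + 2[CO3²⁻] = (α₁ + 2α₂)·DIC
At pH 8.86: [H⁺]/K1 = 10^-2.56 = 0.0027542, K2/[H⁺] = 10^-1.50 = 0.031623
α₁ = 1/(1 + 0.0027542 + 0.031623) = 1/1.0344 = 0.9668; α₂ = α₁·K2/[H⁺] = 0.03057
α₁ + 2α₂ = 1.0279
CA = 1.0279 × 3.05 = 3.14 mmol/L

CA = 3.14 mmol/L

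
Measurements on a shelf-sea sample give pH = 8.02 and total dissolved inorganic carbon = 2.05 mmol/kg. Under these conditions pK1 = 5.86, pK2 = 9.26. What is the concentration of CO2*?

[CO2*] = 13.3 μmol/kg

α₀ = 1 / (1 + K1/[H⁺] + K1K2/[H⁺]²) = 1 / (1 + 10^+2.16 + 10^+0.92)
   = 1 / (1 + 144.54 + 8.3176) = 1/153.86 = 0.006499
[CO2*] = α₀ × DIC = 0.006499 × 2.05 = 0.0133 mmol/kg = 13.3 μmol/kg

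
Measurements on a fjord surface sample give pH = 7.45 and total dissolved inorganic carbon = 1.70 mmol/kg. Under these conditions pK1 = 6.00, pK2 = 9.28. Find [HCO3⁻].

α₁ = 1 / (1 + [H⁺]/K1 + K2/[H⁺]) = 1 / (1 + 10^-1.45 + 10^-1.83)
   = 1 / (1 + 0.035481 + 0.014791) = 1/1.0503 = 0.9521
[HCO3⁻] = α₁ × DIC = 0.9521 × 1.70 = 1.62 mmol/kg

[HCO3⁻] = 1.62 mmol/kg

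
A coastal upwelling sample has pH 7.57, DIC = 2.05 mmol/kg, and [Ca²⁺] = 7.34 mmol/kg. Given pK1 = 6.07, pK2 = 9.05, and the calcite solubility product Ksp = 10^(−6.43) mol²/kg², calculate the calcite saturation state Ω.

Ω = 1.26

α₂ = 1 / (1 + [H⁺]/K2 + [H⁺]²/(K1K2)) = 1 / (1 + 10^+1.48 + 10^-0.02)
   = 1 / (1 + 30.200 + 0.95499) = 1/32.155 = 0.03110
[CO3²⁻] = α₂ × DIC = 0.03110 × 2.05 = 0.06375 mmol/kg
Ksp = 10^(−6.43) = 3.715×10^-7
Ω = [Ca²⁺][CO3²⁻]/Ksp = (7.34×10^-3)(6.375×10^-5) / 3.715×10^-7 = 1.26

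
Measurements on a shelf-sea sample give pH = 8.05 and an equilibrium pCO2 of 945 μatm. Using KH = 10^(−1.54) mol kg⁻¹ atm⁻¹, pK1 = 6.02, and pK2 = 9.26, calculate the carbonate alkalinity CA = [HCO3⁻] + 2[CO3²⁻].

CA = 3.28 mmol/kg

[CO2*] = KH · pCO2 = 10^(−1.54) × 945×10^-6 = 2.725×10^-5 mol/kg
α₀ = 1/(1 + K1/[H⁺] + K1K2/[H⁺]²) = 1/(1 + 10^+2.03 + 10^+0.82) = 0.008714
DIC = [CO2*]/α₀ = 2.725×10^-5 / 0.008714 = 3.128 mmol/kg
CA = (α₁ + 2α₂)·DIC = (0.9337 + 2×0.05757) × 3.128 = 3.28 mmol/kg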